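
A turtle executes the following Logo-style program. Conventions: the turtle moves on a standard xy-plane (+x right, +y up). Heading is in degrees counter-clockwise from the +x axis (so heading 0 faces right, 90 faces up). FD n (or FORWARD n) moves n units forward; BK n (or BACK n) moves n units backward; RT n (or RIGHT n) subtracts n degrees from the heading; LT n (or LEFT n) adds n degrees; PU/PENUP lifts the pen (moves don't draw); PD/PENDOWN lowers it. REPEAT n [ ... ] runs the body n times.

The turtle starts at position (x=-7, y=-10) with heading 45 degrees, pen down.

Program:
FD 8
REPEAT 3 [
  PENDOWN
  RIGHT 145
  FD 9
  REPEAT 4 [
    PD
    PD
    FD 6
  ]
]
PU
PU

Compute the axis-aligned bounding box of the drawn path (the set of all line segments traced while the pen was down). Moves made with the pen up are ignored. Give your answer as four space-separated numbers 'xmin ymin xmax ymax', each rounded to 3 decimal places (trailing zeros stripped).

Answer: -21.02 -36.842 7.559 -4.343

Derivation:
Executing turtle program step by step:
Start: pos=(-7,-10), heading=45, pen down
FD 8: (-7,-10) -> (-1.343,-4.343) [heading=45, draw]
REPEAT 3 [
  -- iteration 1/3 --
  PD: pen down
  RT 145: heading 45 -> 260
  FD 9: (-1.343,-4.343) -> (-2.906,-13.206) [heading=260, draw]
  REPEAT 4 [
    -- iteration 1/4 --
    PD: pen down
    PD: pen down
    FD 6: (-2.906,-13.206) -> (-3.948,-19.115) [heading=260, draw]
    -- iteration 2/4 --
    PD: pen down
    PD: pen down
    FD 6: (-3.948,-19.115) -> (-4.99,-25.024) [heading=260, draw]
    -- iteration 3/4 --
    PD: pen down
    PD: pen down
    FD 6: (-4.99,-25.024) -> (-6.032,-30.933) [heading=260, draw]
    -- iteration 4/4 --
    PD: pen down
    PD: pen down
    FD 6: (-6.032,-30.933) -> (-7.074,-36.842) [heading=260, draw]
  ]
  -- iteration 2/3 --
  PD: pen down
  RT 145: heading 260 -> 115
  FD 9: (-7.074,-36.842) -> (-10.877,-28.685) [heading=115, draw]
  REPEAT 4 [
    -- iteration 1/4 --
    PD: pen down
    PD: pen down
    FD 6: (-10.877,-28.685) -> (-13.413,-23.247) [heading=115, draw]
    -- iteration 2/4 --
    PD: pen down
    PD: pen down
    FD 6: (-13.413,-23.247) -> (-15.949,-17.809) [heading=115, draw]
    -- iteration 3/4 --
    PD: pen down
    PD: pen down
    FD 6: (-15.949,-17.809) -> (-18.484,-12.371) [heading=115, draw]
    -- iteration 4/4 --
    PD: pen down
    PD: pen down
    FD 6: (-18.484,-12.371) -> (-21.02,-6.934) [heading=115, draw]
  ]
  -- iteration 3/3 --
  PD: pen down
  RT 145: heading 115 -> 330
  FD 9: (-21.02,-6.934) -> (-13.226,-11.434) [heading=330, draw]
  REPEAT 4 [
    -- iteration 1/4 --
    PD: pen down
    PD: pen down
    FD 6: (-13.226,-11.434) -> (-8.03,-14.434) [heading=330, draw]
    -- iteration 2/4 --
    PD: pen down
    PD: pen down
    FD 6: (-8.03,-14.434) -> (-2.833,-17.434) [heading=330, draw]
    -- iteration 3/4 --
    PD: pen down
    PD: pen down
    FD 6: (-2.833,-17.434) -> (2.363,-20.434) [heading=330, draw]
    -- iteration 4/4 --
    PD: pen down
    PD: pen down
    FD 6: (2.363,-20.434) -> (7.559,-23.434) [heading=330, draw]
  ]
]
PU: pen up
PU: pen up
Final: pos=(7.559,-23.434), heading=330, 16 segment(s) drawn

Segment endpoints: x in {-21.02, -18.484, -15.949, -13.413, -13.226, -10.877, -8.03, -7.074, -7, -6.032, -4.99, -3.948, -2.906, -2.833, -1.343, 2.363, 7.559}, y in {-36.842, -30.933, -28.685, -25.024, -23.434, -23.247, -20.434, -19.115, -17.809, -17.434, -14.434, -13.206, -12.371, -11.434, -10, -6.934, -4.343}
xmin=-21.02, ymin=-36.842, xmax=7.559, ymax=-4.343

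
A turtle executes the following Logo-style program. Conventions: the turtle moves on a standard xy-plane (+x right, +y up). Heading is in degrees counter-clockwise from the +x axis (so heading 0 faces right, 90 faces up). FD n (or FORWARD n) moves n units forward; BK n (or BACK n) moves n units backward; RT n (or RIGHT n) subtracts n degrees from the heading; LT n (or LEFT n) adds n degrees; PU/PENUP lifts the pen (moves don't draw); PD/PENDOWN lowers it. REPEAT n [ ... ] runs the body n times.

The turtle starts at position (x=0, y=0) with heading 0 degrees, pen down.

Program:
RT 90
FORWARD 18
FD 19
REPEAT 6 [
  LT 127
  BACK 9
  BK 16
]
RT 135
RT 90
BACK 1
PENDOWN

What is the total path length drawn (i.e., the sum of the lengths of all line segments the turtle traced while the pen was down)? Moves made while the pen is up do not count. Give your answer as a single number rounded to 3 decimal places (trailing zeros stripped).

Executing turtle program step by step:
Start: pos=(0,0), heading=0, pen down
RT 90: heading 0 -> 270
FD 18: (0,0) -> (0,-18) [heading=270, draw]
FD 19: (0,-18) -> (0,-37) [heading=270, draw]
REPEAT 6 [
  -- iteration 1/6 --
  LT 127: heading 270 -> 37
  BK 9: (0,-37) -> (-7.188,-42.416) [heading=37, draw]
  BK 16: (-7.188,-42.416) -> (-19.966,-52.045) [heading=37, draw]
  -- iteration 2/6 --
  LT 127: heading 37 -> 164
  BK 9: (-19.966,-52.045) -> (-11.315,-54.526) [heading=164, draw]
  BK 16: (-11.315,-54.526) -> (4.066,-58.936) [heading=164, draw]
  -- iteration 3/6 --
  LT 127: heading 164 -> 291
  BK 9: (4.066,-58.936) -> (0.84,-50.534) [heading=291, draw]
  BK 16: (0.84,-50.534) -> (-4.894,-35.597) [heading=291, draw]
  -- iteration 4/6 --
  LT 127: heading 291 -> 58
  BK 9: (-4.894,-35.597) -> (-9.663,-43.229) [heading=58, draw]
  BK 16: (-9.663,-43.229) -> (-18.142,-56.798) [heading=58, draw]
  -- iteration 5/6 --
  LT 127: heading 58 -> 185
  BK 9: (-18.142,-56.798) -> (-9.176,-56.014) [heading=185, draw]
  BK 16: (-9.176,-56.014) -> (6.763,-54.619) [heading=185, draw]
  -- iteration 6/6 --
  LT 127: heading 185 -> 312
  BK 9: (6.763,-54.619) -> (0.741,-47.931) [heading=312, draw]
  BK 16: (0.741,-47.931) -> (-9.965,-36.04) [heading=312, draw]
]
RT 135: heading 312 -> 177
RT 90: heading 177 -> 87
BK 1: (-9.965,-36.04) -> (-10.017,-37.039) [heading=87, draw]
PD: pen down
Final: pos=(-10.017,-37.039), heading=87, 15 segment(s) drawn

Segment lengths:
  seg 1: (0,0) -> (0,-18), length = 18
  seg 2: (0,-18) -> (0,-37), length = 19
  seg 3: (0,-37) -> (-7.188,-42.416), length = 9
  seg 4: (-7.188,-42.416) -> (-19.966,-52.045), length = 16
  seg 5: (-19.966,-52.045) -> (-11.315,-54.526), length = 9
  seg 6: (-11.315,-54.526) -> (4.066,-58.936), length = 16
  seg 7: (4.066,-58.936) -> (0.84,-50.534), length = 9
  seg 8: (0.84,-50.534) -> (-4.894,-35.597), length = 16
  seg 9: (-4.894,-35.597) -> (-9.663,-43.229), length = 9
  seg 10: (-9.663,-43.229) -> (-18.142,-56.798), length = 16
  seg 11: (-18.142,-56.798) -> (-9.176,-56.014), length = 9
  seg 12: (-9.176,-56.014) -> (6.763,-54.619), length = 16
  seg 13: (6.763,-54.619) -> (0.741,-47.931), length = 9
  seg 14: (0.741,-47.931) -> (-9.965,-36.04), length = 16
  seg 15: (-9.965,-36.04) -> (-10.017,-37.039), length = 1
Total = 188

Answer: 188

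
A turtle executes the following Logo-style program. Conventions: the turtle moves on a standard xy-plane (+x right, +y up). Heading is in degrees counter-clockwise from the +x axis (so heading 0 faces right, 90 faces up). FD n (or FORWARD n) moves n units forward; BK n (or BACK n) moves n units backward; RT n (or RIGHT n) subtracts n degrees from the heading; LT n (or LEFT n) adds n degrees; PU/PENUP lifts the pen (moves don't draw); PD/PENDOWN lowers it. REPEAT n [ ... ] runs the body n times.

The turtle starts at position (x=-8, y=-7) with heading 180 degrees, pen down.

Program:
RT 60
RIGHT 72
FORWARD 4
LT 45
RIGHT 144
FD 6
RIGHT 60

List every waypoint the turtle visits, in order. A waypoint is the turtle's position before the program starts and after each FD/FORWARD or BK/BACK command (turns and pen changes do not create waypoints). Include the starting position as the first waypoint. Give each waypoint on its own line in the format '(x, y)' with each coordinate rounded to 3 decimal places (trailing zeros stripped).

Executing turtle program step by step:
Start: pos=(-8,-7), heading=180, pen down
RT 60: heading 180 -> 120
RT 72: heading 120 -> 48
FD 4: (-8,-7) -> (-5.323,-4.027) [heading=48, draw]
LT 45: heading 48 -> 93
RT 144: heading 93 -> 309
FD 6: (-5.323,-4.027) -> (-1.548,-8.69) [heading=309, draw]
RT 60: heading 309 -> 249
Final: pos=(-1.548,-8.69), heading=249, 2 segment(s) drawn
Waypoints (3 total):
(-8, -7)
(-5.323, -4.027)
(-1.548, -8.69)

Answer: (-8, -7)
(-5.323, -4.027)
(-1.548, -8.69)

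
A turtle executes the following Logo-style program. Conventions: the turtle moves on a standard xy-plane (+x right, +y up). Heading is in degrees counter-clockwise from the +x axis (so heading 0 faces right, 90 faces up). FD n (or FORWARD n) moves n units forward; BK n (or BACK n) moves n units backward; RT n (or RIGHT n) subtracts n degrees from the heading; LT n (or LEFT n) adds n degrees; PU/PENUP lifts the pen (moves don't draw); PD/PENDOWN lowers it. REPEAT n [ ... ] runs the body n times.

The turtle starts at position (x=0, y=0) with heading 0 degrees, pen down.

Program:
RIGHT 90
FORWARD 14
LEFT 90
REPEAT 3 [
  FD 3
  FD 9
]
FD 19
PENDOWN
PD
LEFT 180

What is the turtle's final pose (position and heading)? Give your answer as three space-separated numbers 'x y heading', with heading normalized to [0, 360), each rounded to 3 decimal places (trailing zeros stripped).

Executing turtle program step by step:
Start: pos=(0,0), heading=0, pen down
RT 90: heading 0 -> 270
FD 14: (0,0) -> (0,-14) [heading=270, draw]
LT 90: heading 270 -> 0
REPEAT 3 [
  -- iteration 1/3 --
  FD 3: (0,-14) -> (3,-14) [heading=0, draw]
  FD 9: (3,-14) -> (12,-14) [heading=0, draw]
  -- iteration 2/3 --
  FD 3: (12,-14) -> (15,-14) [heading=0, draw]
  FD 9: (15,-14) -> (24,-14) [heading=0, draw]
  -- iteration 3/3 --
  FD 3: (24,-14) -> (27,-14) [heading=0, draw]
  FD 9: (27,-14) -> (36,-14) [heading=0, draw]
]
FD 19: (36,-14) -> (55,-14) [heading=0, draw]
PD: pen down
PD: pen down
LT 180: heading 0 -> 180
Final: pos=(55,-14), heading=180, 8 segment(s) drawn

Answer: 55 -14 180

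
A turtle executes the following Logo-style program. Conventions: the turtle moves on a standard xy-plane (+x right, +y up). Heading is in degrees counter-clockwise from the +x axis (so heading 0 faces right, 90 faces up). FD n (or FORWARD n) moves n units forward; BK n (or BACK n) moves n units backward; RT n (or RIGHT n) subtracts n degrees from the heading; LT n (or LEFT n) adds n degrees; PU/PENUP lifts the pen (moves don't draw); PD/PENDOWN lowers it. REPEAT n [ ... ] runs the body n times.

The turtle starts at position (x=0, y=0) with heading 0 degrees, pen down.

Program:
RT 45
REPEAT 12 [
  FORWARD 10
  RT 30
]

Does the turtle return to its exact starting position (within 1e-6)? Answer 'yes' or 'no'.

Answer: yes

Derivation:
Executing turtle program step by step:
Start: pos=(0,0), heading=0, pen down
RT 45: heading 0 -> 315
REPEAT 12 [
  -- iteration 1/12 --
  FD 10: (0,0) -> (7.071,-7.071) [heading=315, draw]
  RT 30: heading 315 -> 285
  -- iteration 2/12 --
  FD 10: (7.071,-7.071) -> (9.659,-16.73) [heading=285, draw]
  RT 30: heading 285 -> 255
  -- iteration 3/12 --
  FD 10: (9.659,-16.73) -> (7.071,-26.39) [heading=255, draw]
  RT 30: heading 255 -> 225
  -- iteration 4/12 --
  FD 10: (7.071,-26.39) -> (0,-33.461) [heading=225, draw]
  RT 30: heading 225 -> 195
  -- iteration 5/12 --
  FD 10: (0,-33.461) -> (-9.659,-36.049) [heading=195, draw]
  RT 30: heading 195 -> 165
  -- iteration 6/12 --
  FD 10: (-9.659,-36.049) -> (-19.319,-33.461) [heading=165, draw]
  RT 30: heading 165 -> 135
  -- iteration 7/12 --
  FD 10: (-19.319,-33.461) -> (-26.39,-26.39) [heading=135, draw]
  RT 30: heading 135 -> 105
  -- iteration 8/12 --
  FD 10: (-26.39,-26.39) -> (-28.978,-16.73) [heading=105, draw]
  RT 30: heading 105 -> 75
  -- iteration 9/12 --
  FD 10: (-28.978,-16.73) -> (-26.39,-7.071) [heading=75, draw]
  RT 30: heading 75 -> 45
  -- iteration 10/12 --
  FD 10: (-26.39,-7.071) -> (-19.319,0) [heading=45, draw]
  RT 30: heading 45 -> 15
  -- iteration 11/12 --
  FD 10: (-19.319,0) -> (-9.659,2.588) [heading=15, draw]
  RT 30: heading 15 -> 345
  -- iteration 12/12 --
  FD 10: (-9.659,2.588) -> (0,0) [heading=345, draw]
  RT 30: heading 345 -> 315
]
Final: pos=(0,0), heading=315, 12 segment(s) drawn

Start position: (0, 0)
Final position: (0, 0)
Distance = 0; < 1e-6 -> CLOSED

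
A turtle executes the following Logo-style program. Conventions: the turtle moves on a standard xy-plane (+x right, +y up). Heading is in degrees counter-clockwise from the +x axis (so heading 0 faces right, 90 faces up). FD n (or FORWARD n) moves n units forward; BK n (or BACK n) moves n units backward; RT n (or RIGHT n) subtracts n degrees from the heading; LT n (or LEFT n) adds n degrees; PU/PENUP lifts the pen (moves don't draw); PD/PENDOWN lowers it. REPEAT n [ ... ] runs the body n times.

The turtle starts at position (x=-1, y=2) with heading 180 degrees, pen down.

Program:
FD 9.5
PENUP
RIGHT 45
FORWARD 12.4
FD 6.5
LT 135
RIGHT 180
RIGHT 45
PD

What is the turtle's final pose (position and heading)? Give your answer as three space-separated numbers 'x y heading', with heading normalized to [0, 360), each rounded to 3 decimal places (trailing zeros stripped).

Executing turtle program step by step:
Start: pos=(-1,2), heading=180, pen down
FD 9.5: (-1,2) -> (-10.5,2) [heading=180, draw]
PU: pen up
RT 45: heading 180 -> 135
FD 12.4: (-10.5,2) -> (-19.268,10.768) [heading=135, move]
FD 6.5: (-19.268,10.768) -> (-23.864,15.364) [heading=135, move]
LT 135: heading 135 -> 270
RT 180: heading 270 -> 90
RT 45: heading 90 -> 45
PD: pen down
Final: pos=(-23.864,15.364), heading=45, 1 segment(s) drawn

Answer: -23.864 15.364 45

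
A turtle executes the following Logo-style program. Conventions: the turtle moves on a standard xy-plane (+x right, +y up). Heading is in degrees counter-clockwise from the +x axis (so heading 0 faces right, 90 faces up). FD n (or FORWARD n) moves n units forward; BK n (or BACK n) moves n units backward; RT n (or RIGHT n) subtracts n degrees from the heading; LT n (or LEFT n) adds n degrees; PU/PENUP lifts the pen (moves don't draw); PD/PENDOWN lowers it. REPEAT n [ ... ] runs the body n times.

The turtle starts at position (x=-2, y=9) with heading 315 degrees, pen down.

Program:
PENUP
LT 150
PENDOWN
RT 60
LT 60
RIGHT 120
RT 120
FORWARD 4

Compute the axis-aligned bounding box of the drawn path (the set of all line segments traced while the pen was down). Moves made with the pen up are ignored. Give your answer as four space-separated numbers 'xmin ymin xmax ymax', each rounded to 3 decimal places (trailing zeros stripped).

Answer: -4.828 6.172 -2 9

Derivation:
Executing turtle program step by step:
Start: pos=(-2,9), heading=315, pen down
PU: pen up
LT 150: heading 315 -> 105
PD: pen down
RT 60: heading 105 -> 45
LT 60: heading 45 -> 105
RT 120: heading 105 -> 345
RT 120: heading 345 -> 225
FD 4: (-2,9) -> (-4.828,6.172) [heading=225, draw]
Final: pos=(-4.828,6.172), heading=225, 1 segment(s) drawn

Segment endpoints: x in {-4.828, -2}, y in {6.172, 9}
xmin=-4.828, ymin=6.172, xmax=-2, ymax=9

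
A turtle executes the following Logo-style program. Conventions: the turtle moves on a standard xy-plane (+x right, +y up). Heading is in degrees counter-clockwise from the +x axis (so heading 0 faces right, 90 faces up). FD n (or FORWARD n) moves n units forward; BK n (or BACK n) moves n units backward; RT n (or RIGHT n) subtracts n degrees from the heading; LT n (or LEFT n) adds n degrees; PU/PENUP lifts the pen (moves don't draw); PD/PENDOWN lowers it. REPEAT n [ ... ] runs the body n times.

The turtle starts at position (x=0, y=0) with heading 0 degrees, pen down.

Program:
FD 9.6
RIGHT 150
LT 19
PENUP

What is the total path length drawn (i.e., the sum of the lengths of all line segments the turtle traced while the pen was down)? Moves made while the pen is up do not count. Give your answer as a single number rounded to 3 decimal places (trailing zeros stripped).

Executing turtle program step by step:
Start: pos=(0,0), heading=0, pen down
FD 9.6: (0,0) -> (9.6,0) [heading=0, draw]
RT 150: heading 0 -> 210
LT 19: heading 210 -> 229
PU: pen up
Final: pos=(9.6,0), heading=229, 1 segment(s) drawn

Segment lengths:
  seg 1: (0,0) -> (9.6,0), length = 9.6
Total = 9.6

Answer: 9.6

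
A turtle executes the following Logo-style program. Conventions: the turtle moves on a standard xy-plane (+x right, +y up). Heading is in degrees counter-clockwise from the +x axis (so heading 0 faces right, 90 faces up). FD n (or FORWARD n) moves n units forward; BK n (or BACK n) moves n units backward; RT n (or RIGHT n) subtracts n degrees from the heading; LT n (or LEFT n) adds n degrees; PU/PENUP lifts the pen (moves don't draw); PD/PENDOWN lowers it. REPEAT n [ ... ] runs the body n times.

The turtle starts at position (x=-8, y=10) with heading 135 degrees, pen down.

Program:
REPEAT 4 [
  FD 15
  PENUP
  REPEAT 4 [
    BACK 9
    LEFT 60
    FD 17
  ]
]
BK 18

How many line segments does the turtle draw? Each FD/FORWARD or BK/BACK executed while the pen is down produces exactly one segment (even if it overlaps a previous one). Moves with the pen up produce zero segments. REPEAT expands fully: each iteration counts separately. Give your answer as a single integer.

Answer: 1

Derivation:
Executing turtle program step by step:
Start: pos=(-8,10), heading=135, pen down
REPEAT 4 [
  -- iteration 1/4 --
  FD 15: (-8,10) -> (-18.607,20.607) [heading=135, draw]
  PU: pen up
  REPEAT 4 [
    -- iteration 1/4 --
    BK 9: (-18.607,20.607) -> (-12.243,14.243) [heading=135, move]
    LT 60: heading 135 -> 195
    FD 17: (-12.243,14.243) -> (-28.663,9.843) [heading=195, move]
    -- iteration 2/4 --
    BK 9: (-28.663,9.843) -> (-19.97,12.172) [heading=195, move]
    LT 60: heading 195 -> 255
    FD 17: (-19.97,12.172) -> (-24.37,-4.249) [heading=255, move]
    -- iteration 3/4 --
    BK 9: (-24.37,-4.249) -> (-22.041,4.445) [heading=255, move]
    LT 60: heading 255 -> 315
    FD 17: (-22.041,4.445) -> (-10.02,-7.576) [heading=315, move]
    -- iteration 4/4 --
    BK 9: (-10.02,-7.576) -> (-16.384,-1.212) [heading=315, move]
    LT 60: heading 315 -> 15
    FD 17: (-16.384,-1.212) -> (0.037,3.188) [heading=15, move]
  ]
  -- iteration 2/4 --
  FD 15: (0.037,3.188) -> (14.526,7.07) [heading=15, move]
  PU: pen up
  REPEAT 4 [
    -- iteration 1/4 --
    BK 9: (14.526,7.07) -> (5.833,4.741) [heading=15, move]
    LT 60: heading 15 -> 75
    FD 17: (5.833,4.741) -> (10.232,21.161) [heading=75, move]
    -- iteration 2/4 --
    BK 9: (10.232,21.161) -> (7.903,12.468) [heading=75, move]
    LT 60: heading 75 -> 135
    FD 17: (7.903,12.468) -> (-4.118,24.489) [heading=135, move]
    -- iteration 3/4 --
    BK 9: (-4.118,24.489) -> (2.246,18.125) [heading=135, move]
    LT 60: heading 135 -> 195
    FD 17: (2.246,18.125) -> (-14.174,13.725) [heading=195, move]
    -- iteration 4/4 --
    BK 9: (-14.174,13.725) -> (-5.481,16.054) [heading=195, move]
    LT 60: heading 195 -> 255
    FD 17: (-5.481,16.054) -> (-9.881,-0.366) [heading=255, move]
  ]
  -- iteration 3/4 --
  FD 15: (-9.881,-0.366) -> (-13.763,-14.855) [heading=255, move]
  PU: pen up
  REPEAT 4 [
    -- iteration 1/4 --
    BK 9: (-13.763,-14.855) -> (-11.434,-6.162) [heading=255, move]
    LT 60: heading 255 -> 315
    FD 17: (-11.434,-6.162) -> (0.587,-18.183) [heading=315, move]
    -- iteration 2/4 --
    BK 9: (0.587,-18.183) -> (-5.777,-11.819) [heading=315, move]
    LT 60: heading 315 -> 15
    FD 17: (-5.777,-11.819) -> (10.644,-7.419) [heading=15, move]
    -- iteration 3/4 --
    BK 9: (10.644,-7.419) -> (1.95,-9.748) [heading=15, move]
    LT 60: heading 15 -> 75
    FD 17: (1.95,-9.748) -> (6.35,6.673) [heading=75, move]
    -- iteration 4/4 --
    BK 9: (6.35,6.673) -> (4.021,-2.021) [heading=75, move]
    LT 60: heading 75 -> 135
    FD 17: (4.021,-2.021) -> (-8,10) [heading=135, move]
  ]
  -- iteration 4/4 --
  FD 15: (-8,10) -> (-18.607,20.607) [heading=135, move]
  PU: pen up
  REPEAT 4 [
    -- iteration 1/4 --
    BK 9: (-18.607,20.607) -> (-12.243,14.243) [heading=135, move]
    LT 60: heading 135 -> 195
    FD 17: (-12.243,14.243) -> (-28.663,9.843) [heading=195, move]
    -- iteration 2/4 --
    BK 9: (-28.663,9.843) -> (-19.97,12.172) [heading=195, move]
    LT 60: heading 195 -> 255
    FD 17: (-19.97,12.172) -> (-24.37,-4.249) [heading=255, move]
    -- iteration 3/4 --
    BK 9: (-24.37,-4.249) -> (-22.041,4.445) [heading=255, move]
    LT 60: heading 255 -> 315
    FD 17: (-22.041,4.445) -> (-10.02,-7.576) [heading=315, move]
    -- iteration 4/4 --
    BK 9: (-10.02,-7.576) -> (-16.384,-1.212) [heading=315, move]
    LT 60: heading 315 -> 15
    FD 17: (-16.384,-1.212) -> (0.037,3.188) [heading=15, move]
  ]
]
BK 18: (0.037,3.188) -> (-17.35,-1.471) [heading=15, move]
Final: pos=(-17.35,-1.471), heading=15, 1 segment(s) drawn
Segments drawn: 1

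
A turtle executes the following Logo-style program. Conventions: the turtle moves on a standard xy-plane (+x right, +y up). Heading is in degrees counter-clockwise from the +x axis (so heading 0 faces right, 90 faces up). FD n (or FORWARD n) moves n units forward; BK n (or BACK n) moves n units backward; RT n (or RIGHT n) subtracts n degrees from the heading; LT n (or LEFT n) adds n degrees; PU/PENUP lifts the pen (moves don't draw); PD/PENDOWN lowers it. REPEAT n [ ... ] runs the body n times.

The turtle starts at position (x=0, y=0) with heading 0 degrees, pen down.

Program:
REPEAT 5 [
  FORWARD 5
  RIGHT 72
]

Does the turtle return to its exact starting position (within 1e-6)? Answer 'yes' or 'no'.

Answer: yes

Derivation:
Executing turtle program step by step:
Start: pos=(0,0), heading=0, pen down
REPEAT 5 [
  -- iteration 1/5 --
  FD 5: (0,0) -> (5,0) [heading=0, draw]
  RT 72: heading 0 -> 288
  -- iteration 2/5 --
  FD 5: (5,0) -> (6.545,-4.755) [heading=288, draw]
  RT 72: heading 288 -> 216
  -- iteration 3/5 --
  FD 5: (6.545,-4.755) -> (2.5,-7.694) [heading=216, draw]
  RT 72: heading 216 -> 144
  -- iteration 4/5 --
  FD 5: (2.5,-7.694) -> (-1.545,-4.755) [heading=144, draw]
  RT 72: heading 144 -> 72
  -- iteration 5/5 --
  FD 5: (-1.545,-4.755) -> (0,0) [heading=72, draw]
  RT 72: heading 72 -> 0
]
Final: pos=(0,0), heading=0, 5 segment(s) drawn

Start position: (0, 0)
Final position: (0, 0)
Distance = 0; < 1e-6 -> CLOSED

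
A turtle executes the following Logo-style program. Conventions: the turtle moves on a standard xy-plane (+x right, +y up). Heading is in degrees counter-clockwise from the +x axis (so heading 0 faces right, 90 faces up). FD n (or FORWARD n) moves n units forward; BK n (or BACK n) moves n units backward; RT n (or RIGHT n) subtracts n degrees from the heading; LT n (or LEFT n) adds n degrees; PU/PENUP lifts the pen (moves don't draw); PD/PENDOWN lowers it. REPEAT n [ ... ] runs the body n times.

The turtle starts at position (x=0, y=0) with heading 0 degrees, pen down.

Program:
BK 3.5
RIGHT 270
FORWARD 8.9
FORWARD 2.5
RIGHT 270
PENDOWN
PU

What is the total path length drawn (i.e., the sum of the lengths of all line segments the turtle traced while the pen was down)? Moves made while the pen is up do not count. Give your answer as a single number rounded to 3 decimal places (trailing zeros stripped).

Executing turtle program step by step:
Start: pos=(0,0), heading=0, pen down
BK 3.5: (0,0) -> (-3.5,0) [heading=0, draw]
RT 270: heading 0 -> 90
FD 8.9: (-3.5,0) -> (-3.5,8.9) [heading=90, draw]
FD 2.5: (-3.5,8.9) -> (-3.5,11.4) [heading=90, draw]
RT 270: heading 90 -> 180
PD: pen down
PU: pen up
Final: pos=(-3.5,11.4), heading=180, 3 segment(s) drawn

Segment lengths:
  seg 1: (0,0) -> (-3.5,0), length = 3.5
  seg 2: (-3.5,0) -> (-3.5,8.9), length = 8.9
  seg 3: (-3.5,8.9) -> (-3.5,11.4), length = 2.5
Total = 14.9

Answer: 14.9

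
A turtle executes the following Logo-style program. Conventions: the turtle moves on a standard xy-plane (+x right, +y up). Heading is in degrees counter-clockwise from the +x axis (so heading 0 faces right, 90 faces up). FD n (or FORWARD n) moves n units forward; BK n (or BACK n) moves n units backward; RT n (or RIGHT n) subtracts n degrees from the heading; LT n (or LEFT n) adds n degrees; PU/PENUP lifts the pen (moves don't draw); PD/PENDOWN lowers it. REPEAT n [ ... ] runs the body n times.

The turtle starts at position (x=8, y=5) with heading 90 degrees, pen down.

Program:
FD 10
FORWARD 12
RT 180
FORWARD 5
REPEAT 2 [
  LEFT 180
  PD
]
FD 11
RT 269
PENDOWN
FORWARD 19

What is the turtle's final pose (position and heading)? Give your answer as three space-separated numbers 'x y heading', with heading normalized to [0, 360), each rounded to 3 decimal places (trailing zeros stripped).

Executing turtle program step by step:
Start: pos=(8,5), heading=90, pen down
FD 10: (8,5) -> (8,15) [heading=90, draw]
FD 12: (8,15) -> (8,27) [heading=90, draw]
RT 180: heading 90 -> 270
FD 5: (8,27) -> (8,22) [heading=270, draw]
REPEAT 2 [
  -- iteration 1/2 --
  LT 180: heading 270 -> 90
  PD: pen down
  -- iteration 2/2 --
  LT 180: heading 90 -> 270
  PD: pen down
]
FD 11: (8,22) -> (8,11) [heading=270, draw]
RT 269: heading 270 -> 1
PD: pen down
FD 19: (8,11) -> (26.997,11.332) [heading=1, draw]
Final: pos=(26.997,11.332), heading=1, 5 segment(s) drawn

Answer: 26.997 11.332 1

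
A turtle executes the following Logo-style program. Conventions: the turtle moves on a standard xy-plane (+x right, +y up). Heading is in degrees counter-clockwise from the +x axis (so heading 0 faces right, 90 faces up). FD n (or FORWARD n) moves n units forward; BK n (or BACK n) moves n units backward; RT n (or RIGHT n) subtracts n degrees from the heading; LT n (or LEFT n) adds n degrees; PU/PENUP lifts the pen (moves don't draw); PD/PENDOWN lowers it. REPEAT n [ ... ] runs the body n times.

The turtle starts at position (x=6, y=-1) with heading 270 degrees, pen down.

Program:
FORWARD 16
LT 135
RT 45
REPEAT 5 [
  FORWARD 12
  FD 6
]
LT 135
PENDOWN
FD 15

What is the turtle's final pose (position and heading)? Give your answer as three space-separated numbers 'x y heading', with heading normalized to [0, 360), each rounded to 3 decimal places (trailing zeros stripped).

Executing turtle program step by step:
Start: pos=(6,-1), heading=270, pen down
FD 16: (6,-1) -> (6,-17) [heading=270, draw]
LT 135: heading 270 -> 45
RT 45: heading 45 -> 0
REPEAT 5 [
  -- iteration 1/5 --
  FD 12: (6,-17) -> (18,-17) [heading=0, draw]
  FD 6: (18,-17) -> (24,-17) [heading=0, draw]
  -- iteration 2/5 --
  FD 12: (24,-17) -> (36,-17) [heading=0, draw]
  FD 6: (36,-17) -> (42,-17) [heading=0, draw]
  -- iteration 3/5 --
  FD 12: (42,-17) -> (54,-17) [heading=0, draw]
  FD 6: (54,-17) -> (60,-17) [heading=0, draw]
  -- iteration 4/5 --
  FD 12: (60,-17) -> (72,-17) [heading=0, draw]
  FD 6: (72,-17) -> (78,-17) [heading=0, draw]
  -- iteration 5/5 --
  FD 12: (78,-17) -> (90,-17) [heading=0, draw]
  FD 6: (90,-17) -> (96,-17) [heading=0, draw]
]
LT 135: heading 0 -> 135
PD: pen down
FD 15: (96,-17) -> (85.393,-6.393) [heading=135, draw]
Final: pos=(85.393,-6.393), heading=135, 12 segment(s) drawn

Answer: 85.393 -6.393 135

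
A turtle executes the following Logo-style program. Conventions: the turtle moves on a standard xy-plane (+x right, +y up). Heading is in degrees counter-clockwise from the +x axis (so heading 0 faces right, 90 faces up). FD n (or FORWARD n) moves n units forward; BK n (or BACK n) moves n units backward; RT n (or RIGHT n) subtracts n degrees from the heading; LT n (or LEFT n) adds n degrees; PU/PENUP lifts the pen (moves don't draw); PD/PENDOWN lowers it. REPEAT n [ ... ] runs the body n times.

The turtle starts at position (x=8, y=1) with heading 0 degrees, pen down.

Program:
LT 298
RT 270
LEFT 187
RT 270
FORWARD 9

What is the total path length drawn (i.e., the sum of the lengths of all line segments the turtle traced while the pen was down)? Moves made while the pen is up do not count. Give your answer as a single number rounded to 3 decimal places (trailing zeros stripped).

Executing turtle program step by step:
Start: pos=(8,1), heading=0, pen down
LT 298: heading 0 -> 298
RT 270: heading 298 -> 28
LT 187: heading 28 -> 215
RT 270: heading 215 -> 305
FD 9: (8,1) -> (13.162,-6.372) [heading=305, draw]
Final: pos=(13.162,-6.372), heading=305, 1 segment(s) drawn

Segment lengths:
  seg 1: (8,1) -> (13.162,-6.372), length = 9
Total = 9

Answer: 9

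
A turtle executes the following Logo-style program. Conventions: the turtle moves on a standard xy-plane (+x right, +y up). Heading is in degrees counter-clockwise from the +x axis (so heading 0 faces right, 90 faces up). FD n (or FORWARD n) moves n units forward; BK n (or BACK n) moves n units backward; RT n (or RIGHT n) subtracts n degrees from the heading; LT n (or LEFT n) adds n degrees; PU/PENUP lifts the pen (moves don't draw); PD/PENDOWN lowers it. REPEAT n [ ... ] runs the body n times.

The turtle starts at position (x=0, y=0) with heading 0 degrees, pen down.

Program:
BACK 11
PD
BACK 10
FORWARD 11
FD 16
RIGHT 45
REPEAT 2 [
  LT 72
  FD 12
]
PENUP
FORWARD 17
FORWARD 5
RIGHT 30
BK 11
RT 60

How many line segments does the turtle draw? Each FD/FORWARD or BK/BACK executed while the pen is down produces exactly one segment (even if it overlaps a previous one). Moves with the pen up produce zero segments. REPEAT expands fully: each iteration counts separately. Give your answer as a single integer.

Executing turtle program step by step:
Start: pos=(0,0), heading=0, pen down
BK 11: (0,0) -> (-11,0) [heading=0, draw]
PD: pen down
BK 10: (-11,0) -> (-21,0) [heading=0, draw]
FD 11: (-21,0) -> (-10,0) [heading=0, draw]
FD 16: (-10,0) -> (6,0) [heading=0, draw]
RT 45: heading 0 -> 315
REPEAT 2 [
  -- iteration 1/2 --
  LT 72: heading 315 -> 27
  FD 12: (6,0) -> (16.692,5.448) [heading=27, draw]
  -- iteration 2/2 --
  LT 72: heading 27 -> 99
  FD 12: (16.692,5.448) -> (14.815,17.3) [heading=99, draw]
]
PU: pen up
FD 17: (14.815,17.3) -> (12.155,34.091) [heading=99, move]
FD 5: (12.155,34.091) -> (11.373,39.029) [heading=99, move]
RT 30: heading 99 -> 69
BK 11: (11.373,39.029) -> (7.431,28.76) [heading=69, move]
RT 60: heading 69 -> 9
Final: pos=(7.431,28.76), heading=9, 6 segment(s) drawn
Segments drawn: 6

Answer: 6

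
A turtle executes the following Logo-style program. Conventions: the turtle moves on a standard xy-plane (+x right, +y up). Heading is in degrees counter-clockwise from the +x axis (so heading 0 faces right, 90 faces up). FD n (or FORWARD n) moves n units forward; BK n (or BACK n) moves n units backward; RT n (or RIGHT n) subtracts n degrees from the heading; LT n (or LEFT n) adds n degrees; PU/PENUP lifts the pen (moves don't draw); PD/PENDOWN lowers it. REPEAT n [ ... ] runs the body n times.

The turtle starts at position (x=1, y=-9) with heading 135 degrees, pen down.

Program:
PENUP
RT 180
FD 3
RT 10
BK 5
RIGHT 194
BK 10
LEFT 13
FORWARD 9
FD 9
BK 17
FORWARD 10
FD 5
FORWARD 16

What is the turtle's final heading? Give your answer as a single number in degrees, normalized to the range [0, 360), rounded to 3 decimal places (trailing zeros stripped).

Answer: 124

Derivation:
Executing turtle program step by step:
Start: pos=(1,-9), heading=135, pen down
PU: pen up
RT 180: heading 135 -> 315
FD 3: (1,-9) -> (3.121,-11.121) [heading=315, move]
RT 10: heading 315 -> 305
BK 5: (3.121,-11.121) -> (0.253,-7.026) [heading=305, move]
RT 194: heading 305 -> 111
BK 10: (0.253,-7.026) -> (3.837,-16.361) [heading=111, move]
LT 13: heading 111 -> 124
FD 9: (3.837,-16.361) -> (-1.196,-8.9) [heading=124, move]
FD 9: (-1.196,-8.9) -> (-6.228,-1.439) [heading=124, move]
BK 17: (-6.228,-1.439) -> (3.278,-15.532) [heading=124, move]
FD 10: (3.278,-15.532) -> (-2.314,-7.242) [heading=124, move]
FD 5: (-2.314,-7.242) -> (-5.11,-3.097) [heading=124, move]
FD 16: (-5.11,-3.097) -> (-14.057,10.168) [heading=124, move]
Final: pos=(-14.057,10.168), heading=124, 0 segment(s) drawn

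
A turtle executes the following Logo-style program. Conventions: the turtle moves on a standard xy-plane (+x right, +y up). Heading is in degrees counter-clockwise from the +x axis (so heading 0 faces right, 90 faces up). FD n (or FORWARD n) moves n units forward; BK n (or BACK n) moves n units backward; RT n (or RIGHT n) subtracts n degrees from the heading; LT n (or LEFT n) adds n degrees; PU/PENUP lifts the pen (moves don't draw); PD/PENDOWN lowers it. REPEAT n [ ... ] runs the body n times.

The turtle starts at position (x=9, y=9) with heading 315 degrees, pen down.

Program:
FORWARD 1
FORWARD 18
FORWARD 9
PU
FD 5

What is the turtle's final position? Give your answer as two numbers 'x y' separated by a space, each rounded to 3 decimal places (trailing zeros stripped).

Answer: 32.335 -14.335

Derivation:
Executing turtle program step by step:
Start: pos=(9,9), heading=315, pen down
FD 1: (9,9) -> (9.707,8.293) [heading=315, draw]
FD 18: (9.707,8.293) -> (22.435,-4.435) [heading=315, draw]
FD 9: (22.435,-4.435) -> (28.799,-10.799) [heading=315, draw]
PU: pen up
FD 5: (28.799,-10.799) -> (32.335,-14.335) [heading=315, move]
Final: pos=(32.335,-14.335), heading=315, 3 segment(s) drawn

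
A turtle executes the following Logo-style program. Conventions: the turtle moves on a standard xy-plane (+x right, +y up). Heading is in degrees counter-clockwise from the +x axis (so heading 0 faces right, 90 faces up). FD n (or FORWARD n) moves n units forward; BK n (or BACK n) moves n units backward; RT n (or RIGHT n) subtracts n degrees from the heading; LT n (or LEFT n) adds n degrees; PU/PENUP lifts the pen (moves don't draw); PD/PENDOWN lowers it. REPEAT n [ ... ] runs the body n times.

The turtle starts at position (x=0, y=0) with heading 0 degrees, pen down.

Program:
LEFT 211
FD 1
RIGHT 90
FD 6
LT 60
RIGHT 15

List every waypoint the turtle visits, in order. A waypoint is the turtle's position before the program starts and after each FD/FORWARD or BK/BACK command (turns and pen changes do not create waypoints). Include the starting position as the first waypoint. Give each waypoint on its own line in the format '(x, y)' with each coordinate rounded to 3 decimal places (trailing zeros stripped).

Executing turtle program step by step:
Start: pos=(0,0), heading=0, pen down
LT 211: heading 0 -> 211
FD 1: (0,0) -> (-0.857,-0.515) [heading=211, draw]
RT 90: heading 211 -> 121
FD 6: (-0.857,-0.515) -> (-3.947,4.628) [heading=121, draw]
LT 60: heading 121 -> 181
RT 15: heading 181 -> 166
Final: pos=(-3.947,4.628), heading=166, 2 segment(s) drawn
Waypoints (3 total):
(0, 0)
(-0.857, -0.515)
(-3.947, 4.628)

Answer: (0, 0)
(-0.857, -0.515)
(-3.947, 4.628)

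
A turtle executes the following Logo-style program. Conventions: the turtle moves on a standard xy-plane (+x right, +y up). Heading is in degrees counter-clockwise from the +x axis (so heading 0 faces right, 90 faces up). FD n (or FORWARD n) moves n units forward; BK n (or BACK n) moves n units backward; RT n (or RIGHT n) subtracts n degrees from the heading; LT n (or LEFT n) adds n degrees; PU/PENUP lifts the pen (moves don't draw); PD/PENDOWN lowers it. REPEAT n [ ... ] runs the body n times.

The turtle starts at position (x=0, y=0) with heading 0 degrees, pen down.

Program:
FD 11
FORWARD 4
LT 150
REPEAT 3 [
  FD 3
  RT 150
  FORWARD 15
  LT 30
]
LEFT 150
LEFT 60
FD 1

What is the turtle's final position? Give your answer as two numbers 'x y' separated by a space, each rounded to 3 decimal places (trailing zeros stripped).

Executing turtle program step by step:
Start: pos=(0,0), heading=0, pen down
FD 11: (0,0) -> (11,0) [heading=0, draw]
FD 4: (11,0) -> (15,0) [heading=0, draw]
LT 150: heading 0 -> 150
REPEAT 3 [
  -- iteration 1/3 --
  FD 3: (15,0) -> (12.402,1.5) [heading=150, draw]
  RT 150: heading 150 -> 0
  FD 15: (12.402,1.5) -> (27.402,1.5) [heading=0, draw]
  LT 30: heading 0 -> 30
  -- iteration 2/3 --
  FD 3: (27.402,1.5) -> (30,3) [heading=30, draw]
  RT 150: heading 30 -> 240
  FD 15: (30,3) -> (22.5,-9.99) [heading=240, draw]
  LT 30: heading 240 -> 270
  -- iteration 3/3 --
  FD 3: (22.5,-9.99) -> (22.5,-12.99) [heading=270, draw]
  RT 150: heading 270 -> 120
  FD 15: (22.5,-12.99) -> (15,0) [heading=120, draw]
  LT 30: heading 120 -> 150
]
LT 150: heading 150 -> 300
LT 60: heading 300 -> 0
FD 1: (15,0) -> (16,0) [heading=0, draw]
Final: pos=(16,0), heading=0, 9 segment(s) drawn

Answer: 16 0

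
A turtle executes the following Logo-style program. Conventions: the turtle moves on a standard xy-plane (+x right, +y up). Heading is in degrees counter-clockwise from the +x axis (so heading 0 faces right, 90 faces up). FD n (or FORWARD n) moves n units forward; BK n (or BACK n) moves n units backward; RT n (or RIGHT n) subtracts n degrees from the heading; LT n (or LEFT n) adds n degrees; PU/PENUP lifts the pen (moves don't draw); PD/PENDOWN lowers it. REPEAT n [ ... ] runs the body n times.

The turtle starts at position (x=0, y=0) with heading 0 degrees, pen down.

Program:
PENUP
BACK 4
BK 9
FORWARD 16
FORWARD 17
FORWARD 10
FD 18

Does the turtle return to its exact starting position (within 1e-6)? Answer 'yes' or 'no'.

Executing turtle program step by step:
Start: pos=(0,0), heading=0, pen down
PU: pen up
BK 4: (0,0) -> (-4,0) [heading=0, move]
BK 9: (-4,0) -> (-13,0) [heading=0, move]
FD 16: (-13,0) -> (3,0) [heading=0, move]
FD 17: (3,0) -> (20,0) [heading=0, move]
FD 10: (20,0) -> (30,0) [heading=0, move]
FD 18: (30,0) -> (48,0) [heading=0, move]
Final: pos=(48,0), heading=0, 0 segment(s) drawn

Start position: (0, 0)
Final position: (48, 0)
Distance = 48; >= 1e-6 -> NOT closed

Answer: no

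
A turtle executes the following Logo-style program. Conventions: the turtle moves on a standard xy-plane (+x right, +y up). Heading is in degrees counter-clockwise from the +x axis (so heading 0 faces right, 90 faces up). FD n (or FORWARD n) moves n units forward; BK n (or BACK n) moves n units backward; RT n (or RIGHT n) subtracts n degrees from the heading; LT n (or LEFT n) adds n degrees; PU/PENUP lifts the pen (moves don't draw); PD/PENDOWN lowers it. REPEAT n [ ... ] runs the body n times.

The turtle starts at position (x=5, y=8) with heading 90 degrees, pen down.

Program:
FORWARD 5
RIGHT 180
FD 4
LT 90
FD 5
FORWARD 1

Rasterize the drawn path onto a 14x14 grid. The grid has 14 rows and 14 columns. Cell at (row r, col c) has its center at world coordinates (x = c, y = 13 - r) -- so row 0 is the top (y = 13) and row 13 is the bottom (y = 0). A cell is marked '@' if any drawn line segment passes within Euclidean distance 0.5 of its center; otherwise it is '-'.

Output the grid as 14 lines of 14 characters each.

Segment 0: (5,8) -> (5,13)
Segment 1: (5,13) -> (5,9)
Segment 2: (5,9) -> (10,9)
Segment 3: (10,9) -> (11,9)

Answer: -----@--------
-----@--------
-----@--------
-----@--------
-----@@@@@@@--
-----@--------
--------------
--------------
--------------
--------------
--------------
--------------
--------------
--------------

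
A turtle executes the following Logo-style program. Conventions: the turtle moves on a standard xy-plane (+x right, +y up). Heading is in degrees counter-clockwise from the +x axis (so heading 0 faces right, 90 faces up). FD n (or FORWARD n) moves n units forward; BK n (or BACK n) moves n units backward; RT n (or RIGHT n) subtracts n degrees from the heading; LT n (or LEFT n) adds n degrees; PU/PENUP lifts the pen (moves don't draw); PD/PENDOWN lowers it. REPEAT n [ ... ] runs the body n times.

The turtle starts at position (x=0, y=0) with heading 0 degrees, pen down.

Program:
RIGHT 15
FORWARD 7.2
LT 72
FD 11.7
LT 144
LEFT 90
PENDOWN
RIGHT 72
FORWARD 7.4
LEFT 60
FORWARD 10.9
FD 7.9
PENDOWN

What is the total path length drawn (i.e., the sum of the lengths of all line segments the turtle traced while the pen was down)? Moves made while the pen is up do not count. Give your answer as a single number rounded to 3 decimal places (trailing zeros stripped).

Answer: 45.1

Derivation:
Executing turtle program step by step:
Start: pos=(0,0), heading=0, pen down
RT 15: heading 0 -> 345
FD 7.2: (0,0) -> (6.955,-1.863) [heading=345, draw]
LT 72: heading 345 -> 57
FD 11.7: (6.955,-1.863) -> (13.327,7.949) [heading=57, draw]
LT 144: heading 57 -> 201
LT 90: heading 201 -> 291
PD: pen down
RT 72: heading 291 -> 219
FD 7.4: (13.327,7.949) -> (7.576,3.292) [heading=219, draw]
LT 60: heading 219 -> 279
FD 10.9: (7.576,3.292) -> (9.281,-7.474) [heading=279, draw]
FD 7.9: (9.281,-7.474) -> (10.517,-15.277) [heading=279, draw]
PD: pen down
Final: pos=(10.517,-15.277), heading=279, 5 segment(s) drawn

Segment lengths:
  seg 1: (0,0) -> (6.955,-1.863), length = 7.2
  seg 2: (6.955,-1.863) -> (13.327,7.949), length = 11.7
  seg 3: (13.327,7.949) -> (7.576,3.292), length = 7.4
  seg 4: (7.576,3.292) -> (9.281,-7.474), length = 10.9
  seg 5: (9.281,-7.474) -> (10.517,-15.277), length = 7.9
Total = 45.1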